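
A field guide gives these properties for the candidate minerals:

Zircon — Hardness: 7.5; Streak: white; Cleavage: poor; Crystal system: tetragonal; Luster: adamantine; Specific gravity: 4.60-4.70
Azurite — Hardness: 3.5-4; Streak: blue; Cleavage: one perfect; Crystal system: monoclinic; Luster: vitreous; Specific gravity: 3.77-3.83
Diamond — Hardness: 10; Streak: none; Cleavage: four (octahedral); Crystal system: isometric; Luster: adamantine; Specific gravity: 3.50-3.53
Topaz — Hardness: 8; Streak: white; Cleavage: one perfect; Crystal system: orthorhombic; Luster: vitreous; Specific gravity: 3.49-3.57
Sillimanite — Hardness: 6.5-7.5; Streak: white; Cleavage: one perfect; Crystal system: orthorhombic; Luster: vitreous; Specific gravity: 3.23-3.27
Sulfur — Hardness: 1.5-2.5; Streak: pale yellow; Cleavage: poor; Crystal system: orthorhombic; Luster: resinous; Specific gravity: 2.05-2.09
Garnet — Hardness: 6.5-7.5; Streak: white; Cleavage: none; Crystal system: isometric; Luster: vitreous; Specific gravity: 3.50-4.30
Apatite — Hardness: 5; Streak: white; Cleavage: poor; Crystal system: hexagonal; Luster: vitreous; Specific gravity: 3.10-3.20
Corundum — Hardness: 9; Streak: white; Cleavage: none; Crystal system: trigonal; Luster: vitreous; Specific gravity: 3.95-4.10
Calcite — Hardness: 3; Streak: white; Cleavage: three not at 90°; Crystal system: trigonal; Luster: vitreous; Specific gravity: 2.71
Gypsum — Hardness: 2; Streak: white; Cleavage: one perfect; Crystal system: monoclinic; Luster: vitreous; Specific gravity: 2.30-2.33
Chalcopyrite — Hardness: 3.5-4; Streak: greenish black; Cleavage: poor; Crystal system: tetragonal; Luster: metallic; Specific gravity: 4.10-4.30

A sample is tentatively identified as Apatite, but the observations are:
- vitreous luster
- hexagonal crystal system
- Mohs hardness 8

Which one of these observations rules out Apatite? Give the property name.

hardness

Vitreous luster: Apatite has vitreous luster — within range.
Hexagonal crystal system: Apatite has hexagonal system — within range.
Mohs hardness 8: Apatite has hardness 5 — inconsistent.
Only the hardness is inconsistent.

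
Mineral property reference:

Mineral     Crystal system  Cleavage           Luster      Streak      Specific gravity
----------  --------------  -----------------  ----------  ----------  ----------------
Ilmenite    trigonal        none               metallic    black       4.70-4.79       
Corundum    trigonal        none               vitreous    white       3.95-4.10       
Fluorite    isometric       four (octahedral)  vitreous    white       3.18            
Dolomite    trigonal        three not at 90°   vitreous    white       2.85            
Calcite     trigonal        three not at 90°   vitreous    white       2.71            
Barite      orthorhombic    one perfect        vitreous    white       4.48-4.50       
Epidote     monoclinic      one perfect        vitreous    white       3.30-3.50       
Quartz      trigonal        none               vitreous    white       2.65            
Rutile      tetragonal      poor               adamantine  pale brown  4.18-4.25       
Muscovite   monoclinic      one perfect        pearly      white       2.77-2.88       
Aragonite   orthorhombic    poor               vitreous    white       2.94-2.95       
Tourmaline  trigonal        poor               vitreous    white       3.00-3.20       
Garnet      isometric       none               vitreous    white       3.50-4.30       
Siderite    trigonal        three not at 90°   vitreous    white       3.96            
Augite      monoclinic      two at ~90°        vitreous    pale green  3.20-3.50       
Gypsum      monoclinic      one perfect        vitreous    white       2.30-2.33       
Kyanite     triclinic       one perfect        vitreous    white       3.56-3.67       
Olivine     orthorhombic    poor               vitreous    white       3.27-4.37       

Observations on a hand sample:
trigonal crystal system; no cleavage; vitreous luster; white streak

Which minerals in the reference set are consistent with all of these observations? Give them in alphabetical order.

Corundum, Quartz

Trigonal crystal system: Ilmenite, Corundum, Dolomite, Calcite, Quartz, Tourmaline, Siderite remain.
No cleavage: leaves Ilmenite, Corundum, Quartz.
Vitreous luster rules out Ilmenite.
White streak: no further eliminations.
Remaining candidates: Corundum, Quartz.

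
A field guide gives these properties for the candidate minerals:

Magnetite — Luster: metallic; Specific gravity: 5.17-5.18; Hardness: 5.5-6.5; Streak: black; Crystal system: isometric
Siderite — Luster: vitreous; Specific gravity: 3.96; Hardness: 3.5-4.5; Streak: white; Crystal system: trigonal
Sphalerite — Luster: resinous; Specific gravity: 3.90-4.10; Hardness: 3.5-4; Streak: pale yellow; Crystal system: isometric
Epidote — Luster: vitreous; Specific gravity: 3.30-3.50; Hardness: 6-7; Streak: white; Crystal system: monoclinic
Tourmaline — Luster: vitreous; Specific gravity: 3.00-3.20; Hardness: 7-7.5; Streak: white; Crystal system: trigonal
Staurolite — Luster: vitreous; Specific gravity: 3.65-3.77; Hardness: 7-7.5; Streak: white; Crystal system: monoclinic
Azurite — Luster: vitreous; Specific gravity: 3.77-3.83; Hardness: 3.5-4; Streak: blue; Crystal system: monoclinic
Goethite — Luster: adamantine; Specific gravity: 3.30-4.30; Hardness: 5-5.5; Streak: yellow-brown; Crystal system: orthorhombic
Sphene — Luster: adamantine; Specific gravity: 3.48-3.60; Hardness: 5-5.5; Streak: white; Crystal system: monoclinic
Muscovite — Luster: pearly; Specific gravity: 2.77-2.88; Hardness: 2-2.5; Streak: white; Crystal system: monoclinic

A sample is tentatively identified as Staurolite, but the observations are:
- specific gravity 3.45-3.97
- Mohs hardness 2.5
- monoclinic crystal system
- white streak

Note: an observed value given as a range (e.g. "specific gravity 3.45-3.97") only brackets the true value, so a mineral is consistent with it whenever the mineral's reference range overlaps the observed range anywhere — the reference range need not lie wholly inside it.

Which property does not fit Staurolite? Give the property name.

Specific gravity 3.45-3.97: Staurolite has SG 3.65-3.77 — consistent.
Mohs hardness 2.5: Staurolite has hardness 7-7.5 — outside the reference range.
Monoclinic crystal system: Staurolite has monoclinic system — consistent.
White streak: Staurolite has white streak — consistent.
The hardness is the one property that does not fit.

hardness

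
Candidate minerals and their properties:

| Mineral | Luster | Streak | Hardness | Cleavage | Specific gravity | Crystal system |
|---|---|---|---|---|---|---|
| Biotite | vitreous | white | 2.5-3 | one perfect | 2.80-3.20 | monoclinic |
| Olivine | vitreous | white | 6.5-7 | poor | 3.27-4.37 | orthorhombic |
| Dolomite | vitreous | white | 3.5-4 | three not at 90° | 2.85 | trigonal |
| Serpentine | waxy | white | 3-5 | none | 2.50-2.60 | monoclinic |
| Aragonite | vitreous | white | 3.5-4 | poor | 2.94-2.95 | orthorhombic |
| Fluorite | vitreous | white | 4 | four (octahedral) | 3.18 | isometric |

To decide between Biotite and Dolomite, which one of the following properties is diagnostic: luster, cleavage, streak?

Luster: both vitreous — no difference.
Cleavage: Biotite one perfect, Dolomite three not at 90° — distinct.
Streak: both white — no difference.
Of the listed properties, cleavage is the one that separates them.

cleavage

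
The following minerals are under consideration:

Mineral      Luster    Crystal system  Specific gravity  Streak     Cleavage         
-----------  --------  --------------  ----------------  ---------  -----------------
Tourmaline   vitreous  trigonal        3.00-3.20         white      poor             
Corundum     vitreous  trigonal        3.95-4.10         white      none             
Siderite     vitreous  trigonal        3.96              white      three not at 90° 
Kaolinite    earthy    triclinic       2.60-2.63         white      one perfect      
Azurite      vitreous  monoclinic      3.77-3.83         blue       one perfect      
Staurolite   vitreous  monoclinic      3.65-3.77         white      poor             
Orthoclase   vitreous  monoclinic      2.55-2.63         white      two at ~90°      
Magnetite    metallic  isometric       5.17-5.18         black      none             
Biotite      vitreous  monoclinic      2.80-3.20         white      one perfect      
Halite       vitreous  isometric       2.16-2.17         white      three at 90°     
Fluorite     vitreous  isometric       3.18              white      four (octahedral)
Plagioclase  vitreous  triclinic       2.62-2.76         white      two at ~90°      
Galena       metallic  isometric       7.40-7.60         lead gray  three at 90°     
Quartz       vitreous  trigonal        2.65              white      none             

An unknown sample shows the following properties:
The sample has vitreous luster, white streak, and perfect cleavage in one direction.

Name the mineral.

Vitreous luster rules out Kaolinite, Magnetite, Galena.
White streak is inconsistent with Azurite.
Perfect cleavage in one direction — only Biotite remains.
The only mineral consistent with every observation is Biotite.

Biotite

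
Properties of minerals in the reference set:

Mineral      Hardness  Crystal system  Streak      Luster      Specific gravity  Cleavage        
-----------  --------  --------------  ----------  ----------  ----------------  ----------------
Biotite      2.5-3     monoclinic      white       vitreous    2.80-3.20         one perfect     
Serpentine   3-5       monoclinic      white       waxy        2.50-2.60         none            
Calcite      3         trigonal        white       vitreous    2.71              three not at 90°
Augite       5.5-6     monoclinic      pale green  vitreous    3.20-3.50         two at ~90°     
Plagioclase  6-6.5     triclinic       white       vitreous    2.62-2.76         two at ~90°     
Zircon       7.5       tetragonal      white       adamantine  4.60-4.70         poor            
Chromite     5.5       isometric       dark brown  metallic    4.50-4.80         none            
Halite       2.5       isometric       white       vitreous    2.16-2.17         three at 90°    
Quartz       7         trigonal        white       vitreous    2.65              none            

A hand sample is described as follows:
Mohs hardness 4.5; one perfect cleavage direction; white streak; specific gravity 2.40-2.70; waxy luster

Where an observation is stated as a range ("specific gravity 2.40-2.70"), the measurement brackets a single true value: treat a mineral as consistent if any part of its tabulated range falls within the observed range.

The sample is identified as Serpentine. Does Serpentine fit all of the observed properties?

Mohs hardness 4.5 — consistent with Serpentine (hardness 3-5).
One perfect cleavage direction — Serpentine has cleavage none; which does not match.
White streak — consistent with Serpentine (white streak).
Specific gravity 2.40-2.70 — consistent with Serpentine (SG 2.50-2.60).
Waxy luster — consistent with Serpentine (waxy luster).
Cleavage alone is enough to reject Serpentine.

No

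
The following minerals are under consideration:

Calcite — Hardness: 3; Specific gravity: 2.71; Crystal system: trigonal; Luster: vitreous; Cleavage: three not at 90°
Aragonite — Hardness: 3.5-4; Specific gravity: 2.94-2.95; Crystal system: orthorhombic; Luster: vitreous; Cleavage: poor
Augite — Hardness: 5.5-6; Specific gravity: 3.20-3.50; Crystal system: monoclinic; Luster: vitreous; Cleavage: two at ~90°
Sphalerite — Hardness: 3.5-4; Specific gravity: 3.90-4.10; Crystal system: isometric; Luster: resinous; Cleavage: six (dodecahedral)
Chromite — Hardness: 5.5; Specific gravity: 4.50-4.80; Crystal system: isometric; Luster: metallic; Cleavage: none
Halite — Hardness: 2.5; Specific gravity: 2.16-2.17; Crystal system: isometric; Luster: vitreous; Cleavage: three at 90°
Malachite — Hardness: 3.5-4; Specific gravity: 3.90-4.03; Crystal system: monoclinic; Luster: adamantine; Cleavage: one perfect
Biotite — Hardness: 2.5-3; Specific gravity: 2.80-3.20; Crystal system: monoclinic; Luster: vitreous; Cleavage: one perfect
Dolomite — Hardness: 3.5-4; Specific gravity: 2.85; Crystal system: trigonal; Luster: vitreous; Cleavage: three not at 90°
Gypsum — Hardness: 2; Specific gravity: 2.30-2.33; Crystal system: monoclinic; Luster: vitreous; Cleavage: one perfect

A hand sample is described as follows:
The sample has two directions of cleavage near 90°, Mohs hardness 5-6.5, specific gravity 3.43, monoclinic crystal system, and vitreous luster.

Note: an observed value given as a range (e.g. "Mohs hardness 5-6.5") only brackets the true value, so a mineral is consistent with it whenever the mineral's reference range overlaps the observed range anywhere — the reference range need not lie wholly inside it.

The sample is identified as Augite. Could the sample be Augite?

Two directions of cleavage near 90° — matches Augite (cleavage two at ~90°).
Mohs hardness 5-6.5 — matches Augite (hardness 5.5-6).
Specific gravity 3.43 — matches Augite (SG 3.20-3.50).
Monoclinic crystal system — matches Augite (monoclinic system).
Vitreous luster — matches Augite (vitreous luster).
All observations are consistent with the tabulated values for Augite.

Yes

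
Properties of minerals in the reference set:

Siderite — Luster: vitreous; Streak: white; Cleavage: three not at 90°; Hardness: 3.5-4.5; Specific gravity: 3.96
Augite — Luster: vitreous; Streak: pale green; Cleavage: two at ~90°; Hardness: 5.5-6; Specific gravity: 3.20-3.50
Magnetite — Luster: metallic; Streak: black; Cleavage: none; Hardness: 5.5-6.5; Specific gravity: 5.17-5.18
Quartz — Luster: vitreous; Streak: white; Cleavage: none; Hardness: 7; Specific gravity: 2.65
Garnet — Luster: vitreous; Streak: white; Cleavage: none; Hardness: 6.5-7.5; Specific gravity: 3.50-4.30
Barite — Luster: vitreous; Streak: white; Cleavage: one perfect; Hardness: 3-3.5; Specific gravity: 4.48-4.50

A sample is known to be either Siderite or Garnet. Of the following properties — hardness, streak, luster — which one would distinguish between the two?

Hardness: Siderite 3.5-4.5, Garnet 6.5-7.5 — different.
Streak: both white — identical.
Luster: both vitreous — identical.
Of the listed properties, hardness is the one that separates them.

hardness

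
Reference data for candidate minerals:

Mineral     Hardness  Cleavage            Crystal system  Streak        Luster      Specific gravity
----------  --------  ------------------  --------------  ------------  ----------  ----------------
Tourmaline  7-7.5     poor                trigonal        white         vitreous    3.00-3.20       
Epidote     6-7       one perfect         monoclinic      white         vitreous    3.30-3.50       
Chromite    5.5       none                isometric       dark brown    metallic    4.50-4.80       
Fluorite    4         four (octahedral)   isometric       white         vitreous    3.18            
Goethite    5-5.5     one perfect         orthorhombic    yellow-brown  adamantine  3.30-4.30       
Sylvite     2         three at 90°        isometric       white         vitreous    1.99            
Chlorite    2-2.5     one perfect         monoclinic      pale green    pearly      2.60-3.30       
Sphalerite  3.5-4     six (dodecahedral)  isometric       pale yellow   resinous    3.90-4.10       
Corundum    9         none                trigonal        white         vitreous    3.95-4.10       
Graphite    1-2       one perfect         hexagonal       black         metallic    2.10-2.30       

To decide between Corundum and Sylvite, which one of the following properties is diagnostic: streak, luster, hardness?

Streak: both white — no difference.
Luster: both vitreous — no difference.
Hardness: Corundum 9, Sylvite 2 — distinct.
Hardness is the diagnostic property here.

hardness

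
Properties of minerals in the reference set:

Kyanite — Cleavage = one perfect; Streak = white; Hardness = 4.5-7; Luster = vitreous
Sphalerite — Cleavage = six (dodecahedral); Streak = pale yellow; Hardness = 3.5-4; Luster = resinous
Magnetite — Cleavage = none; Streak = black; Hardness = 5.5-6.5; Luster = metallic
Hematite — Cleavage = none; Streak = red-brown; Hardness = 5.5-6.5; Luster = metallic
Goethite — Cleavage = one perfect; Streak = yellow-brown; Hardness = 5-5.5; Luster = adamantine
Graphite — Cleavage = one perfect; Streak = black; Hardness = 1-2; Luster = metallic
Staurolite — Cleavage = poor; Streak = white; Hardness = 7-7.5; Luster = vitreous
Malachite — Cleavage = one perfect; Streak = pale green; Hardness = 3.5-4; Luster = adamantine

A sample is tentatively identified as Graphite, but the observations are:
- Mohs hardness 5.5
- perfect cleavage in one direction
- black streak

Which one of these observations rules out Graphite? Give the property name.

Mohs hardness 5.5: Graphite has hardness 1-2 — outside the reference range.
Perfect cleavage in one direction: Graphite has cleavage one perfect — matches.
Black streak: Graphite has black streak — matches.
The hardness is the one property that does not fit.

hardness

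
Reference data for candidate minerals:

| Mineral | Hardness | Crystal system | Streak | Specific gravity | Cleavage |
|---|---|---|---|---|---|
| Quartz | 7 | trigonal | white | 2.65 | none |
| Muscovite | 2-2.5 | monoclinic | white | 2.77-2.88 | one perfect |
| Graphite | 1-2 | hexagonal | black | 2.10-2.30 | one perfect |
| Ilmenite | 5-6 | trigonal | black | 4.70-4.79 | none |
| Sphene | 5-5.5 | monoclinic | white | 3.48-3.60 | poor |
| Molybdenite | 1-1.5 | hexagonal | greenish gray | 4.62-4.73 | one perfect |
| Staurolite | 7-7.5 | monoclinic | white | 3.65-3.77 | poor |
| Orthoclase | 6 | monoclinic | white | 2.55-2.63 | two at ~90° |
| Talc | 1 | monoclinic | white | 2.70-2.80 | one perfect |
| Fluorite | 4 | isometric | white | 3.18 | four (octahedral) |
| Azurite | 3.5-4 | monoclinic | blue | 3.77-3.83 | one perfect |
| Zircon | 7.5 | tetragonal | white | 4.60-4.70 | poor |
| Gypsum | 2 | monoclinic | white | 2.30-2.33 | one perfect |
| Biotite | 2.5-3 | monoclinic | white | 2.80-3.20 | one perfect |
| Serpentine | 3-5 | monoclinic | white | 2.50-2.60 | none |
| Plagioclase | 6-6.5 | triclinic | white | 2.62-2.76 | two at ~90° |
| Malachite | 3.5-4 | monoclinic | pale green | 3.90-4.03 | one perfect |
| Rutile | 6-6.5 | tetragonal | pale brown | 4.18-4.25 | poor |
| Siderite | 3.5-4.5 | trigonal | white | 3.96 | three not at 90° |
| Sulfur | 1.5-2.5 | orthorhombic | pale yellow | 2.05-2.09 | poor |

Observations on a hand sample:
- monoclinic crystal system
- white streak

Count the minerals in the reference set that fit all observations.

Monoclinic crystal system: leaves Muscovite, Sphene, Staurolite, Orthoclase, Talc, Azurite, Gypsum, Biotite, Serpentine, Malachite.
White streak eliminates Azurite, Malachite.
The minerals that satisfy all observations are Biotite, Gypsum, Muscovite, Orthoclase, Serpentine, Sphene, Staurolite, Talc.
That is 8 minerals.

8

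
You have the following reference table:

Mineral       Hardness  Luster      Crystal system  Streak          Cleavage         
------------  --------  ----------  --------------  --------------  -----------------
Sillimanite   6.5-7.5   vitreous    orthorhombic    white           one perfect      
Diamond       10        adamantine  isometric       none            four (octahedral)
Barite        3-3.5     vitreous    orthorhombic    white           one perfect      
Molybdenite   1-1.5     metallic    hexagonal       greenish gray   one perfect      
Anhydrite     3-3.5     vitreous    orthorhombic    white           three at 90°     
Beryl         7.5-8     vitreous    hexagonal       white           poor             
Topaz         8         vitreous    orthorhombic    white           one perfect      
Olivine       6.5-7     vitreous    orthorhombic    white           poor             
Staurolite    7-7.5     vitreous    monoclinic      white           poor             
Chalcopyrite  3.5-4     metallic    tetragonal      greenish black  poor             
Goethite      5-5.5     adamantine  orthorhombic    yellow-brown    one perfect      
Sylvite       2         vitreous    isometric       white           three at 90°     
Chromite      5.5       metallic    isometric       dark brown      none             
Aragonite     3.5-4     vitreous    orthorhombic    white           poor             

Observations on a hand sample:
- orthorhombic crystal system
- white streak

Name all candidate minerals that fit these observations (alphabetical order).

Anhydrite, Aragonite, Barite, Olivine, Sillimanite, Topaz

Orthorhombic crystal system — leaves Sillimanite, Barite, Anhydrite, Topaz, Olivine, Goethite, Aragonite.
White streak is inconsistent with Goethite.
Consistent with every observation: Anhydrite, Aragonite, Barite, Olivine, Sillimanite, Topaz.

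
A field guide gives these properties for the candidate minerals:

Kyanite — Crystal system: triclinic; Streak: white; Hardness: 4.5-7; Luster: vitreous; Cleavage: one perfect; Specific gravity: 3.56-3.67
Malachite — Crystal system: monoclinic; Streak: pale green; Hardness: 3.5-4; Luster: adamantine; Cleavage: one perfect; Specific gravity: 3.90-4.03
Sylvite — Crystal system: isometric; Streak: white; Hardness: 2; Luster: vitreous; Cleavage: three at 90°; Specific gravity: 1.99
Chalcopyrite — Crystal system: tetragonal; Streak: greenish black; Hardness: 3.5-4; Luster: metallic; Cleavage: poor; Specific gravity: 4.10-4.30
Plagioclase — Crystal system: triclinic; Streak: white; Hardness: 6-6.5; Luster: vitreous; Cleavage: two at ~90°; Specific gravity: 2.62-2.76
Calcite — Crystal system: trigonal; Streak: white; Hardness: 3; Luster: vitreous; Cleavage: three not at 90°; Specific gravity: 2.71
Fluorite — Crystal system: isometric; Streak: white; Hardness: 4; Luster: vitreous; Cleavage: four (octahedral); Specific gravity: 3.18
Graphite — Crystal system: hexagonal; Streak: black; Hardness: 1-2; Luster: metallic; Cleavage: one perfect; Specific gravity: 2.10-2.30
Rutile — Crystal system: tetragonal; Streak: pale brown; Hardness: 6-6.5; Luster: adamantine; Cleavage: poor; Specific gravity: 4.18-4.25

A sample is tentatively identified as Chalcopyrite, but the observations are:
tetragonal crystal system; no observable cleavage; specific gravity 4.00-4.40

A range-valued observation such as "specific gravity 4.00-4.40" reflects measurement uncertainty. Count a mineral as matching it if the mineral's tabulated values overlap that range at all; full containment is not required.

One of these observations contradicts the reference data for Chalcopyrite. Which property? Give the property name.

Tetragonal crystal system: Chalcopyrite has tetragonal system — within range.
No observable cleavage: Chalcopyrite has cleavage poor — does not match.
Specific gravity 4.00-4.40: Chalcopyrite has SG 4.10-4.30 — within range.
Only the cleavage is inconsistent.

cleavage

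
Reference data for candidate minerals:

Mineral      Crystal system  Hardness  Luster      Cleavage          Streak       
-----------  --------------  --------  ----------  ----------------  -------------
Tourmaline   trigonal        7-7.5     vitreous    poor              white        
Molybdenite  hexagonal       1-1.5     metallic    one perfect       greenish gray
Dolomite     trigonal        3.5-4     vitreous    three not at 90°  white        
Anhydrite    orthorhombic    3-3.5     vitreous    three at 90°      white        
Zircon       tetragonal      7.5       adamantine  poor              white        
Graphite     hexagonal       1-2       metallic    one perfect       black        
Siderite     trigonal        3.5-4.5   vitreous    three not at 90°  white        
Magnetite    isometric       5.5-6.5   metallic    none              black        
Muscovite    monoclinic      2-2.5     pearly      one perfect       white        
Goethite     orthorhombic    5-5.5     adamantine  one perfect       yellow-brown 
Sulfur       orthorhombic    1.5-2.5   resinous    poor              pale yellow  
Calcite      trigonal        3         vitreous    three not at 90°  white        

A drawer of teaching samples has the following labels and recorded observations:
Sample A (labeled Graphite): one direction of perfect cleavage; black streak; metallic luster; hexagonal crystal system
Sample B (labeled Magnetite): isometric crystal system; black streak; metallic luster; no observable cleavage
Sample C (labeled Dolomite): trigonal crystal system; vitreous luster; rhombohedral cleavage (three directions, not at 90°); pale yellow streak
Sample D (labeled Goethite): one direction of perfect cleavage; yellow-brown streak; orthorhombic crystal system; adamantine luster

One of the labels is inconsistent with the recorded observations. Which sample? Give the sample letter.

C

Sample A: nothing contradicts Graphite.
Sample B: nothing contradicts Magnetite.
Sample C: Dolomite has white streak, but the record shows pale yellow streak — this label is wrong.
Sample D: nothing contradicts Goethite.
The mislabeled specimen is C.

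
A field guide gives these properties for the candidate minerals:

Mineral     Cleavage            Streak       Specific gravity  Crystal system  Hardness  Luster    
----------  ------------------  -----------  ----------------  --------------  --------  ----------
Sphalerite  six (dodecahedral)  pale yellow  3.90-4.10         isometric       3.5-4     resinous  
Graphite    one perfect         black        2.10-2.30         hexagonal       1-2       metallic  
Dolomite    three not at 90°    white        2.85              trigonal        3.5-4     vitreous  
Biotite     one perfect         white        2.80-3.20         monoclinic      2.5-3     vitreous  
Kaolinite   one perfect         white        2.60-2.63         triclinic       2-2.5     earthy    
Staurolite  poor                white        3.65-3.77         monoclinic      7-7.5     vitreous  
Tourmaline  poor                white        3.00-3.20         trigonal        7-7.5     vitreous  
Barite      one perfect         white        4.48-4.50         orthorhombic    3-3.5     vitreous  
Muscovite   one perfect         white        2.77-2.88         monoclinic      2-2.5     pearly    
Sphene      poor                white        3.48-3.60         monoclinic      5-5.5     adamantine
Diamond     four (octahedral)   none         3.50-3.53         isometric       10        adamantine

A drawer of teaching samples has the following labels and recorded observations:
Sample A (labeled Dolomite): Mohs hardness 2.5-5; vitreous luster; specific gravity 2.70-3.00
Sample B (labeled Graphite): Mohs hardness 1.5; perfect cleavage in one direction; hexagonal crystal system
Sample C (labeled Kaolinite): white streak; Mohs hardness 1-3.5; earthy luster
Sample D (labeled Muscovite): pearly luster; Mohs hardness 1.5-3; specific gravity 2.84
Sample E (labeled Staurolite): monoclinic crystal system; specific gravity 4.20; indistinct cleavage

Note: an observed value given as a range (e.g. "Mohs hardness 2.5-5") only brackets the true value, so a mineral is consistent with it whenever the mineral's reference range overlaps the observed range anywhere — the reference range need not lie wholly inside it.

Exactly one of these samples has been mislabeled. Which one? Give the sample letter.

E

Sample A: observations are consistent with Dolomite.
Sample B: observations are consistent with Graphite.
Sample C: observations are consistent with Kaolinite.
Sample D: observations are consistent with Muscovite.
Sample E: Staurolite has SG 3.65-3.77, but the record shows specific gravity 4.20 — this label is wrong.
Sample E is the mislabeled one.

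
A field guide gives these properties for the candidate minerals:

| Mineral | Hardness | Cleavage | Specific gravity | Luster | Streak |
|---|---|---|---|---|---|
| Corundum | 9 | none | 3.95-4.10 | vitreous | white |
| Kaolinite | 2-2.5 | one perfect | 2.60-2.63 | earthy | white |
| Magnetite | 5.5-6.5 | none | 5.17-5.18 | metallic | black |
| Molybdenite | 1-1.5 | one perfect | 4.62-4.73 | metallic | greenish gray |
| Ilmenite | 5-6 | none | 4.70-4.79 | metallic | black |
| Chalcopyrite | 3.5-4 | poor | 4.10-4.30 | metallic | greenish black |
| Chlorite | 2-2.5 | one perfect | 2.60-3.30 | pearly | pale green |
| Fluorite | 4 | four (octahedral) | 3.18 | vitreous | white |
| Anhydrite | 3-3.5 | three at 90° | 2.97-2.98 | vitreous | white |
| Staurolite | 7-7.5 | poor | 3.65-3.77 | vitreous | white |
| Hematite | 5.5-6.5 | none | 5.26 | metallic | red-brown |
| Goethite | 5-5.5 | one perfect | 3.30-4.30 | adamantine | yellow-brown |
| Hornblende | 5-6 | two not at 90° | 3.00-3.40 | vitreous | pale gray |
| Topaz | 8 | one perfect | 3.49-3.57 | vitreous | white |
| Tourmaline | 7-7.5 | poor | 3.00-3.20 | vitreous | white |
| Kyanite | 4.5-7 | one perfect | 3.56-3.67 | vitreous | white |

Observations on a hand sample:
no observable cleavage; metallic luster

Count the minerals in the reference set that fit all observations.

No observable cleavage — narrows the field to Corundum, Magnetite, Ilmenite, Hematite.
Metallic luster eliminates Corundum.
Consistent with every observation: Hematite, Ilmenite, Magnetite.
That is 3 minerals.

3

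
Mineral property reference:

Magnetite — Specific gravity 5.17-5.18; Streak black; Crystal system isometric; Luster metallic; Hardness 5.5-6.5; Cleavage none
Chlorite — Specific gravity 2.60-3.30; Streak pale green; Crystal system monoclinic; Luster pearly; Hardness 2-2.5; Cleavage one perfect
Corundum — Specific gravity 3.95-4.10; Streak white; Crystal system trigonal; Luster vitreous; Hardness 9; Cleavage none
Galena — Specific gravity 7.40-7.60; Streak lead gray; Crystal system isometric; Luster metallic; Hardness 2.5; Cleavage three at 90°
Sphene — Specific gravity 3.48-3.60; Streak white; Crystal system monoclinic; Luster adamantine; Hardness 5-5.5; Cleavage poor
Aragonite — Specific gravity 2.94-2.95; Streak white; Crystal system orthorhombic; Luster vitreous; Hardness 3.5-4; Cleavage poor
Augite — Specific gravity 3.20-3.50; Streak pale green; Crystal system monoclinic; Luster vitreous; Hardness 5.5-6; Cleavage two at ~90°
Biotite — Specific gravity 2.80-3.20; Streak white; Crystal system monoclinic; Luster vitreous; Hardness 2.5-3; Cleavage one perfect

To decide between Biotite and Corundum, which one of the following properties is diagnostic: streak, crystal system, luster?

Streak: both white — no difference.
Crystal system: Biotite monoclinic, Corundum trigonal — distinct.
Luster: both vitreous — no difference.
Only crystal system differs between Biotite and Corundum among the listed tests.

crystal system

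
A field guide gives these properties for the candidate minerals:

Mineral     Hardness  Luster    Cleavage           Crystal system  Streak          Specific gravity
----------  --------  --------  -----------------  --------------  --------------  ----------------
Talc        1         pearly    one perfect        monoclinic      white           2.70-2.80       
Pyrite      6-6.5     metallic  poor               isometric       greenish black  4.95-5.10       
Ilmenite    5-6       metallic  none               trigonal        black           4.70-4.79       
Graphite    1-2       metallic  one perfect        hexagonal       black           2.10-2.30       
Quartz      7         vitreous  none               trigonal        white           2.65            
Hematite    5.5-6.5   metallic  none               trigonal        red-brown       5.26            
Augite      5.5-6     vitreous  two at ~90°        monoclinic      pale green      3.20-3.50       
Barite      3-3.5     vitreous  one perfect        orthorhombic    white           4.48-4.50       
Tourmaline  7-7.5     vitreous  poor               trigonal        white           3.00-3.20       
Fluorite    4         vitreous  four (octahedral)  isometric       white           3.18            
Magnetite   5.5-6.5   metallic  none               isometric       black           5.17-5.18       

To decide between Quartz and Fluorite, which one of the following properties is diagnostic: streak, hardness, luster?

Streak: both white — shared.
Hardness: Quartz 7, Fluorite 4 — different.
Luster: both vitreous — shared.
Hardness is the diagnostic property here.

hardness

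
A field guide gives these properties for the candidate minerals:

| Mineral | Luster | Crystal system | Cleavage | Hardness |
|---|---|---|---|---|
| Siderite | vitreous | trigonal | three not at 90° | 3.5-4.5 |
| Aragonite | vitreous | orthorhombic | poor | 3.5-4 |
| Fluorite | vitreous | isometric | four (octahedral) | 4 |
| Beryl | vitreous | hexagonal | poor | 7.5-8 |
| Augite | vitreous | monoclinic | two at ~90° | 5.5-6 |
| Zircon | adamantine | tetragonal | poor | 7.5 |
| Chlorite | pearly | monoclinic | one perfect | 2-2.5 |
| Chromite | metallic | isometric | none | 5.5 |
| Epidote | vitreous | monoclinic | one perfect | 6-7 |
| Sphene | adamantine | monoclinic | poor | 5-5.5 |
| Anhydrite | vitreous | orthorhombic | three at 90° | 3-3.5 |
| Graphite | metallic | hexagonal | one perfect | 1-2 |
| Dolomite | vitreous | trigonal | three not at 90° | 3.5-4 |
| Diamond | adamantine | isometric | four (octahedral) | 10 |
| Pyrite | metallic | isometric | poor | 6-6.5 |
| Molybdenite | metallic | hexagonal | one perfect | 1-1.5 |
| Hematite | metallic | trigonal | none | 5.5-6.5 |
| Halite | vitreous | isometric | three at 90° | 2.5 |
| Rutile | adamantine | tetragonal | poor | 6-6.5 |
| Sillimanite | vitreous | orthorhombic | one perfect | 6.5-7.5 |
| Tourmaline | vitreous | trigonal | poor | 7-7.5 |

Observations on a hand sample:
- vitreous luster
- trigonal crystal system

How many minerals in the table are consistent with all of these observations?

3

Vitreous luster — only Siderite, Aragonite, Fluorite, Beryl, Augite, Epidote, Anhydrite, Dolomite, Halite, Sillimanite, Tourmaline remain.
Trigonal crystal system — Siderite, Dolomite, Tourmaline remain.
Consistent with every observation: Dolomite, Siderite, Tourmaline.
That is 3 minerals.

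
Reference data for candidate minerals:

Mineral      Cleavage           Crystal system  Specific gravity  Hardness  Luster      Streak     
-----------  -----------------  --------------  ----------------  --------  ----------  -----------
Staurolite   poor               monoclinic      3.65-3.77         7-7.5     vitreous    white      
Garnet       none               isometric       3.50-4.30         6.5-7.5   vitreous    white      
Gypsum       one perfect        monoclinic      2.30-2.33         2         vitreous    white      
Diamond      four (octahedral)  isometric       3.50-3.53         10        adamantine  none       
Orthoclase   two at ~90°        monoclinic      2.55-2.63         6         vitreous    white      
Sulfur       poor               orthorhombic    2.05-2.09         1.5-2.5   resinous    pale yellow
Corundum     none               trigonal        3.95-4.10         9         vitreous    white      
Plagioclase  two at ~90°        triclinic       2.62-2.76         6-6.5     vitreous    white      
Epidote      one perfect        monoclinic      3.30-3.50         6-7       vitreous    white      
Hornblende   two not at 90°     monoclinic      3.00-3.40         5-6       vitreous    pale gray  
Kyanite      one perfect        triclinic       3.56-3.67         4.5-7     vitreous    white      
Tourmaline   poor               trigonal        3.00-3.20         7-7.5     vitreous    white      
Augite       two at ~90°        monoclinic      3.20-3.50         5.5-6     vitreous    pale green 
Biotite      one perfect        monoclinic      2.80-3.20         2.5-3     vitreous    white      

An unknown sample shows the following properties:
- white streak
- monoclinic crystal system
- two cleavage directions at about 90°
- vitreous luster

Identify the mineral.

Orthoclase

White streak rules out Diamond, Sulfur, Hornblende, Augite.
Monoclinic crystal system eliminates Garnet, Corundum, Plagioclase, Kyanite, Tourmaline.
Two cleavage directions at about 90° — leaves Orthoclase.
Vitreous luster — all remaining candidates fit.
Only Orthoclase satisfies all observations.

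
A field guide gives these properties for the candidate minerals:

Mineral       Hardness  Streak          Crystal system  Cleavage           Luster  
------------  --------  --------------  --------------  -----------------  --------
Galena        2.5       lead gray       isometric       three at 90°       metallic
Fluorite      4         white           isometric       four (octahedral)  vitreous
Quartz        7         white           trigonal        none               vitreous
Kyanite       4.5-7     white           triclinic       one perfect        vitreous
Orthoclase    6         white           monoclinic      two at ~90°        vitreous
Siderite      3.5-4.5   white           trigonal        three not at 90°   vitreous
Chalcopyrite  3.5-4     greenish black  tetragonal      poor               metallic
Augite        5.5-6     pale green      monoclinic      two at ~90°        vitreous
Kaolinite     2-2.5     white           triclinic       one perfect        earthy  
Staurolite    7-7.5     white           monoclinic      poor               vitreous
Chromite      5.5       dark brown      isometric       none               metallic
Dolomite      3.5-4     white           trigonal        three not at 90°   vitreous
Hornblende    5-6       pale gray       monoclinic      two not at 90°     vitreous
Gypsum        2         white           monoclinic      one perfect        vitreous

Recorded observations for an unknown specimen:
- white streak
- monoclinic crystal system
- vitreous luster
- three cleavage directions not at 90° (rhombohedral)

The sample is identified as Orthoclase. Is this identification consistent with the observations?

Inconsistent

White streak — matches Orthoclase (white streak).
Monoclinic crystal system — matches Orthoclase (monoclinic system).
Vitreous luster — matches Orthoclase (vitreous luster).
Three cleavage directions not at 90° (rhombohedral) — Orthoclase has cleavage two at ~90°; which does not match.
The cleavage observation rules out Orthoclase.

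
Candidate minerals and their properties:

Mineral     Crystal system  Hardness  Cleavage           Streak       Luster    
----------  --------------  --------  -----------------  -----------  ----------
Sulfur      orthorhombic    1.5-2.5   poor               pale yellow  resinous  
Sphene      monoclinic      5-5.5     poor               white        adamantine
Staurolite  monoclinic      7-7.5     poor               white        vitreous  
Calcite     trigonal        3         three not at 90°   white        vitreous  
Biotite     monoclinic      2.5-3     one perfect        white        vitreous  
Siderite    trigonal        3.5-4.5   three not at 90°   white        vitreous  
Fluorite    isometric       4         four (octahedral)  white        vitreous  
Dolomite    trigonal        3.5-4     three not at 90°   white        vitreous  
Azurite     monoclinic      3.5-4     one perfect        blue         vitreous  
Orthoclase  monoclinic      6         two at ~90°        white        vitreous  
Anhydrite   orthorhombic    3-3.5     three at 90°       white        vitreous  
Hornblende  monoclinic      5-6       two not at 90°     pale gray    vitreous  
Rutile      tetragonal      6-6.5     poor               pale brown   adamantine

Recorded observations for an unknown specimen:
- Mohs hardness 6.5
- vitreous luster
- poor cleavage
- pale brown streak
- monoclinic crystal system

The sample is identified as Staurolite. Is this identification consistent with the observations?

Mohs hardness 6.5 — Staurolite has hardness 7-7.5; which does not match.
Vitreous luster — matches Staurolite (vitreous luster).
Poor cleavage — matches Staurolite (cleavage poor).
Pale brown streak — Staurolite has white streak; which does not match.
Monoclinic crystal system — matches Staurolite (monoclinic system).
2 of the observed properties are inconsistent with Staurolite.

No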